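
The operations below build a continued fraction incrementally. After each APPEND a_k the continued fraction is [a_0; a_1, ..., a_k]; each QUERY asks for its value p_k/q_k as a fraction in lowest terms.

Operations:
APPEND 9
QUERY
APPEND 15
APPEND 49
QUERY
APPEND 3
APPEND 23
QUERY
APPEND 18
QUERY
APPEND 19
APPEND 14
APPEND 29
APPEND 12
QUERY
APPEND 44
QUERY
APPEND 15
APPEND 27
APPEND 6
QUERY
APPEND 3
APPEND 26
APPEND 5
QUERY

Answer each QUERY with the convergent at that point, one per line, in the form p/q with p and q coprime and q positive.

9/1
6673/736
470238/51865
8484439/935793
794843157153/87667394693
35039146517116/3864650100813
86010507548067255/9486547182427622
36098585411036949227/3981501138443062915

APPEND 9: p_0 = 9·1 + 0 = 9, q_0 = 9·0 + 1 = 1 → 9/1
APPEND 15: p_1 = 15·9 + 1 = 136, q_1 = 15·1 + 0 = 15 → 136/15
APPEND 49: p_2 = 49·136 + 9 = 6673, q_2 = 49·15 + 1 = 736 → 6673/736
APPEND 3: p_3 = 3·6673 + 136 = 20155, q_3 = 3·736 + 15 = 2223 → 20155/2223
APPEND 23: p_4 = 23·20155 + 6673 = 470238, q_4 = 23·2223 + 736 = 51865 → 470238/51865
APPEND 18: p_5 = 18·470238 + 20155 = 8484439, q_5 = 18·51865 + 2223 = 935793 → 8484439/935793
APPEND 19: p_6 = 19·8484439 + 470238 = 161674579, q_6 = 19·935793 + 51865 = 17831932 → 161674579/17831932
APPEND 14: p_7 = 14·161674579 + 8484439 = 2271928545, q_7 = 14·17831932 + 935793 = 250582841 → 2271928545/250582841
APPEND 29: p_8 = 29·2271928545 + 161674579 = 66047602384, q_8 = 29·250582841 + 17831932 = 7284734321 → 66047602384/7284734321
APPEND 12: p_9 = 12·66047602384 + 2271928545 = 794843157153, q_9 = 12·7284734321 + 250582841 = 87667394693 → 794843157153/87667394693
APPEND 44: p_10 = 44·794843157153 + 66047602384 = 35039146517116, q_10 = 44·87667394693 + 7284734321 = 3864650100813 → 35039146517116/3864650100813
APPEND 15: p_11 = 15·35039146517116 + 794843157153 = 526382040913893, q_11 = 15·3864650100813 + 87667394693 = 58057418906888 → 526382040913893/58057418906888
APPEND 27: p_12 = 27·526382040913893 + 35039146517116 = 14247354251192227, q_12 = 27·58057418906888 + 3864650100813 = 1571414960586789 → 14247354251192227/1571414960586789
APPEND 6: p_13 = 6·14247354251192227 + 526382040913893 = 86010507548067255, q_13 = 6·1571414960586789 + 58057418906888 = 9486547182427622 → 86010507548067255/9486547182427622
APPEND 3: p_14 = 3·86010507548067255 + 14247354251192227 = 272278876895393992, q_14 = 3·9486547182427622 + 1571414960586789 = 30031056507869655 → 272278876895393992/30031056507869655
APPEND 26: p_15 = 26·272278876895393992 + 86010507548067255 = 7165261306828311047, q_15 = 26·30031056507869655 + 9486547182427622 = 790294016387038652 → 7165261306828311047/790294016387038652
APPEND 5: p_16 = 5·7165261306828311047 + 272278876895393992 = 36098585411036949227, q_16 = 5·790294016387038652 + 30031056507869655 = 3981501138443062915 → 36098585411036949227/3981501138443062915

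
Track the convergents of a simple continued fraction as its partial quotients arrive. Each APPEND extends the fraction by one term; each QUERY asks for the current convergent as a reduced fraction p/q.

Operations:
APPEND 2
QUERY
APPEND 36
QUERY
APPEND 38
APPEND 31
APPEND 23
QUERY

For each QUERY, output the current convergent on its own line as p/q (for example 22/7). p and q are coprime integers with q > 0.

APPEND 2: p_0 = 2·1 + 0 = 2, q_0 = 2·0 + 1 = 1 → 2/1
APPEND 36: p_1 = 36·2 + 1 = 73, q_1 = 36·1 + 0 = 36 → 73/36
APPEND 38: p_2 = 38·73 + 2 = 2776, q_2 = 38·36 + 1 = 1369 → 2776/1369
APPEND 31: p_3 = 31·2776 + 73 = 86129, q_3 = 31·1369 + 36 = 42475 → 86129/42475
APPEND 23: p_4 = 23·86129 + 2776 = 1983743, q_4 = 23·42475 + 1369 = 978294 → 1983743/978294

2/1
73/36
1983743/978294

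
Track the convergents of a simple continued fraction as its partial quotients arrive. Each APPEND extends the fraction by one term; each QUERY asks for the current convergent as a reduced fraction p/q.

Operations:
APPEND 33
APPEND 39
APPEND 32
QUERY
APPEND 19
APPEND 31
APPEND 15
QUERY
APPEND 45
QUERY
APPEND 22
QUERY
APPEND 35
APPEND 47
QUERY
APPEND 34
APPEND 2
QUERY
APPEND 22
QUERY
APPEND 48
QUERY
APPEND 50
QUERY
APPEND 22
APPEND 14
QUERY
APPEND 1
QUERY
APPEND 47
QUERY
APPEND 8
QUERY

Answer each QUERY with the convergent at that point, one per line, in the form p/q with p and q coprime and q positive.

APPEND 33: p_0 = 33·1 + 0 = 33, q_0 = 33·0 + 1 = 1 → 33/1
APPEND 39: p_1 = 39·33 + 1 = 1288, q_1 = 39·1 + 0 = 39 → 1288/39
APPEND 32: p_2 = 32·1288 + 33 = 41249, q_2 = 32·39 + 1 = 1249 → 41249/1249
APPEND 19: p_3 = 19·41249 + 1288 = 785019, q_3 = 19·1249 + 39 = 23770 → 785019/23770
APPEND 31: p_4 = 31·785019 + 41249 = 24376838, q_4 = 31·23770 + 1249 = 738119 → 24376838/738119
APPEND 15: p_5 = 15·24376838 + 785019 = 366437589, q_5 = 15·738119 + 23770 = 11095555 → 366437589/11095555
APPEND 45: p_6 = 45·366437589 + 24376838 = 16514068343, q_6 = 45·11095555 + 738119 = 500038094 → 16514068343/500038094
APPEND 22: p_7 = 22·16514068343 + 366437589 = 363675941135, q_7 = 22·500038094 + 11095555 = 11011933623 → 363675941135/11011933623
APPEND 35: p_8 = 35·363675941135 + 16514068343 = 12745172008068, q_8 = 35·11011933623 + 500038094 = 385917714899 → 12745172008068/385917714899
APPEND 47: p_9 = 47·12745172008068 + 363675941135 = 599386760320331, q_9 = 47·385917714899 + 11011933623 = 18149144533876 → 599386760320331/18149144533876
APPEND 34: p_10 = 34·599386760320331 + 12745172008068 = 20391895022899322, q_10 = 34·18149144533876 + 385917714899 = 617456831866683 → 20391895022899322/617456831866683
APPEND 2: p_11 = 2·20391895022899322 + 599386760320331 = 41383176806118975, q_11 = 2·617456831866683 + 18149144533876 = 1253062808267242 → 41383176806118975/1253062808267242
APPEND 22: p_12 = 22·41383176806118975 + 20391895022899322 = 930821784757516772, q_12 = 22·1253062808267242 + 617456831866683 = 28184838613746007 → 930821784757516772/28184838613746007
APPEND 48: p_13 = 48·930821784757516772 + 41383176806118975 = 44720828845166924031, q_13 = 48·28184838613746007 + 1253062808267242 = 1354125316268075578 → 44720828845166924031/1354125316268075578
APPEND 50: p_14 = 50·44720828845166924031 + 930821784757516772 = 2236972264043103718322, q_14 = 50·1354125316268075578 + 28184838613746007 = 67734450652017524907 → 2236972264043103718322/67734450652017524907
APPEND 22: p_15 = 22·2236972264043103718322 + 44720828845166924031 = 49258110637793448727115, q_15 = 22·67734450652017524907 + 1354125316268075578 = 1491512039660653623532 → 49258110637793448727115/1491512039660653623532
APPEND 14: p_16 = 14·49258110637793448727115 + 2236972264043103718322 = 691850521193151385897932, q_16 = 14·1491512039660653623532 + 67734450652017524907 = 20948903005901168254355 → 691850521193151385897932/20948903005901168254355
APPEND 1: p_17 = 1·691850521193151385897932 + 49258110637793448727115 = 741108631830944834625047, q_17 = 1·20948903005901168254355 + 1491512039660653623532 = 22440415045561821877887 → 741108631830944834625047/22440415045561821877887
APPEND 47: p_18 = 47·741108631830944834625047 + 691850521193151385897932 = 35523956217247558613275141, q_18 = 47·22440415045561821877887 + 20948903005901168254355 = 1075648410147306796515044 → 35523956217247558613275141/1075648410147306796515044
APPEND 8: p_19 = 8·35523956217247558613275141 + 741108631830944834625047 = 284932758369811413740826175, q_19 = 8·1075648410147306796515044 + 22440415045561821877887 = 8627627696224016193998239 → 284932758369811413740826175/8627627696224016193998239

41249/1249
366437589/11095555
16514068343/500038094
363675941135/11011933623
599386760320331/18149144533876
41383176806118975/1253062808267242
930821784757516772/28184838613746007
44720828845166924031/1354125316268075578
2236972264043103718322/67734450652017524907
691850521193151385897932/20948903005901168254355
741108631830944834625047/22440415045561821877887
35523956217247558613275141/1075648410147306796515044
284932758369811413740826175/8627627696224016193998239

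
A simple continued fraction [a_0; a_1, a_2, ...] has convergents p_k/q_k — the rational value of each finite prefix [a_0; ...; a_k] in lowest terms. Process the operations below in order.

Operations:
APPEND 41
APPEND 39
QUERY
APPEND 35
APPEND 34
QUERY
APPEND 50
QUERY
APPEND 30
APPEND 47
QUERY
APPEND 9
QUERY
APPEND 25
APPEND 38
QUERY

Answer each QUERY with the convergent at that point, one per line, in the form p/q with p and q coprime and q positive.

1600/39
1906994/46483
95405741/2325516
134707129269/3283487777
1215228242645/29621201956
1160800929667617/28294535595682

APPEND 41: p_0 = 41·1 + 0 = 41, q_0 = 41·0 + 1 = 1 → 41/1
APPEND 39: p_1 = 39·41 + 1 = 1600, q_1 = 39·1 + 0 = 39 → 1600/39
APPEND 35: p_2 = 35·1600 + 41 = 56041, q_2 = 35·39 + 1 = 1366 → 56041/1366
APPEND 34: p_3 = 34·56041 + 1600 = 1906994, q_3 = 34·1366 + 39 = 46483 → 1906994/46483
APPEND 50: p_4 = 50·1906994 + 56041 = 95405741, q_4 = 50·46483 + 1366 = 2325516 → 95405741/2325516
APPEND 30: p_5 = 30·95405741 + 1906994 = 2864079224, q_5 = 30·2325516 + 46483 = 69811963 → 2864079224/69811963
APPEND 47: p_6 = 47·2864079224 + 95405741 = 134707129269, q_6 = 47·69811963 + 2325516 = 3283487777 → 134707129269/3283487777
APPEND 9: p_7 = 9·134707129269 + 2864079224 = 1215228242645, q_7 = 9·3283487777 + 69811963 = 29621201956 → 1215228242645/29621201956
APPEND 25: p_8 = 25·1215228242645 + 134707129269 = 30515413195394, q_8 = 25·29621201956 + 3283487777 = 743813536677 → 30515413195394/743813536677
APPEND 38: p_9 = 38·30515413195394 + 1215228242645 = 1160800929667617, q_9 = 38·743813536677 + 29621201956 = 28294535595682 → 1160800929667617/28294535595682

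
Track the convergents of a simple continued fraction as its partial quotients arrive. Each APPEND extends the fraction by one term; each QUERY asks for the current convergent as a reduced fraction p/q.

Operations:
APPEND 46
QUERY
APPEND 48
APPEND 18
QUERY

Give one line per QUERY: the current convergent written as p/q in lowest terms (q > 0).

APPEND 46: p_0 = 46·1 + 0 = 46, q_0 = 46·0 + 1 = 1 → 46/1
APPEND 48: p_1 = 48·46 + 1 = 2209, q_1 = 48·1 + 0 = 48 → 2209/48
APPEND 18: p_2 = 18·2209 + 46 = 39808, q_2 = 18·48 + 1 = 865 → 39808/865

46/1
39808/865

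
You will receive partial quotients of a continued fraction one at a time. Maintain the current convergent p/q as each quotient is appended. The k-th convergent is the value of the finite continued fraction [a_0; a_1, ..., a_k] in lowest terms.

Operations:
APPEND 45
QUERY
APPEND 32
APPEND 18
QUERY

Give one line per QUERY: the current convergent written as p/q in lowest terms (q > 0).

45/1
25983/577

APPEND 45: p_0 = 45·1 + 0 = 45, q_0 = 45·0 + 1 = 1 → 45/1
APPEND 32: p_1 = 32·45 + 1 = 1441, q_1 = 32·1 + 0 = 32 → 1441/32
APPEND 18: p_2 = 18·1441 + 45 = 25983, q_2 = 18·32 + 1 = 577 → 25983/577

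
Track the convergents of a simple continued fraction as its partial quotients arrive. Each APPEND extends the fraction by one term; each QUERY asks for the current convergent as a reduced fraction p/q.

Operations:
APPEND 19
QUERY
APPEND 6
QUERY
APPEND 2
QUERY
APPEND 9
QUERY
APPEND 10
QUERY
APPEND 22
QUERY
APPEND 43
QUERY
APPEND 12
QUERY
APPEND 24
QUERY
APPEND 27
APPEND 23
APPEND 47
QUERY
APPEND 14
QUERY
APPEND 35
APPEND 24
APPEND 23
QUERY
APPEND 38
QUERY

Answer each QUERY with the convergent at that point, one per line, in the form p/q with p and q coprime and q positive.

19/1
115/6
249/13
2356/123
23809/1243
526154/27469
22648431/1182410
272307326/14216389
6558024255/342375746
192188984252287/10033638836604
2694731133687126/140684228403415
52324780416880642339/2731727580278017882
1990612537260517336736/103924204293984030027

APPEND 19: p_0 = 19·1 + 0 = 19, q_0 = 19·0 + 1 = 1 → 19/1
APPEND 6: p_1 = 6·19 + 1 = 115, q_1 = 6·1 + 0 = 6 → 115/6
APPEND 2: p_2 = 2·115 + 19 = 249, q_2 = 2·6 + 1 = 13 → 249/13
APPEND 9: p_3 = 9·249 + 115 = 2356, q_3 = 9·13 + 6 = 123 → 2356/123
APPEND 10: p_4 = 10·2356 + 249 = 23809, q_4 = 10·123 + 13 = 1243 → 23809/1243
APPEND 22: p_5 = 22·23809 + 2356 = 526154, q_5 = 22·1243 + 123 = 27469 → 526154/27469
APPEND 43: p_6 = 43·526154 + 23809 = 22648431, q_6 = 43·27469 + 1243 = 1182410 → 22648431/1182410
APPEND 12: p_7 = 12·22648431 + 526154 = 272307326, q_7 = 12·1182410 + 27469 = 14216389 → 272307326/14216389
APPEND 24: p_8 = 24·272307326 + 22648431 = 6558024255, q_8 = 24·14216389 + 1182410 = 342375746 → 6558024255/342375746
APPEND 27: p_9 = 27·6558024255 + 272307326 = 177338962211, q_9 = 27·342375746 + 14216389 = 9258361531 → 177338962211/9258361531
APPEND 23: p_10 = 23·177338962211 + 6558024255 = 4085354155108, q_10 = 23·9258361531 + 342375746 = 213284690959 → 4085354155108/213284690959
APPEND 47: p_11 = 47·4085354155108 + 177338962211 = 192188984252287, q_11 = 47·213284690959 + 9258361531 = 10033638836604 → 192188984252287/10033638836604
APPEND 14: p_12 = 14·192188984252287 + 4085354155108 = 2694731133687126, q_12 = 14·10033638836604 + 213284690959 = 140684228403415 → 2694731133687126/140684228403415
APPEND 35: p_13 = 35·2694731133687126 + 192188984252287 = 94507778663301697, q_13 = 35·140684228403415 + 10033638836604 = 4933981632956129 → 94507778663301697/4933981632956129
APPEND 24: p_14 = 24·94507778663301697 + 2694731133687126 = 2270881419052927854, q_14 = 24·4933981632956129 + 140684228403415 = 118556243419350511 → 2270881419052927854/118556243419350511
APPEND 23: p_15 = 23·2270881419052927854 + 94507778663301697 = 52324780416880642339, q_15 = 23·118556243419350511 + 4933981632956129 = 2731727580278017882 → 52324780416880642339/2731727580278017882
APPEND 38: p_16 = 38·52324780416880642339 + 2270881419052927854 = 1990612537260517336736, q_16 = 38·2731727580278017882 + 118556243419350511 = 103924204293984030027 → 1990612537260517336736/103924204293984030027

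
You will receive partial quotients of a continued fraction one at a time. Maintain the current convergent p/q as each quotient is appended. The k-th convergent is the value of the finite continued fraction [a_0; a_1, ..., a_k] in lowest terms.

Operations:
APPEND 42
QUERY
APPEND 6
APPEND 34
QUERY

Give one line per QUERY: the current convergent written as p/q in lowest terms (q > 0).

APPEND 42: p_0 = 42·1 + 0 = 42, q_0 = 42·0 + 1 = 1 → 42/1
APPEND 6: p_1 = 6·42 + 1 = 253, q_1 = 6·1 + 0 = 6 → 253/6
APPEND 34: p_2 = 34·253 + 42 = 8644, q_2 = 34·6 + 1 = 205 → 8644/205

42/1
8644/205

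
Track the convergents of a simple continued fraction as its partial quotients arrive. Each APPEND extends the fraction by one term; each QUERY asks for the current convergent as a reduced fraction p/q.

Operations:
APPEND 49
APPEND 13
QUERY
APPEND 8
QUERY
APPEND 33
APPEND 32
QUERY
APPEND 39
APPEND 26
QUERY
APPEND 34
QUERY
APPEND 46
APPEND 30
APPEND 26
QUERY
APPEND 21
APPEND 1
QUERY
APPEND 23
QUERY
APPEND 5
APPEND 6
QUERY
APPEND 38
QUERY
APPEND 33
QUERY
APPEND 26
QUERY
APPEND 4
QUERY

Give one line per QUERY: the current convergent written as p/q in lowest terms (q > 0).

638/13
5153/105
5467137/111401
5553581917/113162443
189035174208/3851871179
6800529930603193/138570852495391
149872882656309004/3053881583870091
3590148653820812903/73154587160386793
112193845564383054017/2286115491475211129
4281466747598316426165/87241215493443826958
141400596516308825117462/2881246226775121500743
3680696976171627769480177/74999643111646602846276
14864188501202819903038170/302879818673361532885847

APPEND 49: p_0 = 49·1 + 0 = 49, q_0 = 49·0 + 1 = 1 → 49/1
APPEND 13: p_1 = 13·49 + 1 = 638, q_1 = 13·1 + 0 = 13 → 638/13
APPEND 8: p_2 = 8·638 + 49 = 5153, q_2 = 8·13 + 1 = 105 → 5153/105
APPEND 33: p_3 = 33·5153 + 638 = 170687, q_3 = 33·105 + 13 = 3478 → 170687/3478
APPEND 32: p_4 = 32·170687 + 5153 = 5467137, q_4 = 32·3478 + 105 = 111401 → 5467137/111401
APPEND 39: p_5 = 39·5467137 + 170687 = 213389030, q_5 = 39·111401 + 3478 = 4348117 → 213389030/4348117
APPEND 26: p_6 = 26·213389030 + 5467137 = 5553581917, q_6 = 26·4348117 + 111401 = 113162443 → 5553581917/113162443
APPEND 34: p_7 = 34·5553581917 + 213389030 = 189035174208, q_7 = 34·113162443 + 4348117 = 3851871179 → 189035174208/3851871179
APPEND 46: p_8 = 46·189035174208 + 5553581917 = 8701171595485, q_8 = 46·3851871179 + 113162443 = 177299236677 → 8701171595485/177299236677
APPEND 30: p_9 = 30·8701171595485 + 189035174208 = 261224183038758, q_9 = 30·177299236677 + 3851871179 = 5322828971489 → 261224183038758/5322828971489
APPEND 26: p_10 = 26·261224183038758 + 8701171595485 = 6800529930603193, q_10 = 26·5322828971489 + 177299236677 = 138570852495391 → 6800529930603193/138570852495391
APPEND 21: p_11 = 21·6800529930603193 + 261224183038758 = 143072352725705811, q_11 = 21·138570852495391 + 5322828971489 = 2915310731374700 → 143072352725705811/2915310731374700
APPEND 1: p_12 = 1·143072352725705811 + 6800529930603193 = 149872882656309004, q_12 = 1·2915310731374700 + 138570852495391 = 3053881583870091 → 149872882656309004/3053881583870091
APPEND 23: p_13 = 23·149872882656309004 + 143072352725705811 = 3590148653820812903, q_13 = 23·3053881583870091 + 2915310731374700 = 73154587160386793 → 3590148653820812903/73154587160386793
APPEND 5: p_14 = 5·3590148653820812903 + 149872882656309004 = 18100616151760373519, q_14 = 5·73154587160386793 + 3053881583870091 = 368826817385804056 → 18100616151760373519/368826817385804056
APPEND 6: p_15 = 6·18100616151760373519 + 3590148653820812903 = 112193845564383054017, q_15 = 6·368826817385804056 + 73154587160386793 = 2286115491475211129 → 112193845564383054017/2286115491475211129
APPEND 38: p_16 = 38·112193845564383054017 + 18100616151760373519 = 4281466747598316426165, q_16 = 38·2286115491475211129 + 368826817385804056 = 87241215493443826958 → 4281466747598316426165/87241215493443826958
APPEND 33: p_17 = 33·4281466747598316426165 + 112193845564383054017 = 141400596516308825117462, q_17 = 33·87241215493443826958 + 2286115491475211129 = 2881246226775121500743 → 141400596516308825117462/2881246226775121500743
APPEND 26: p_18 = 26·141400596516308825117462 + 4281466747598316426165 = 3680696976171627769480177, q_18 = 26·2881246226775121500743 + 87241215493443826958 = 74999643111646602846276 → 3680696976171627769480177/74999643111646602846276
APPEND 4: p_19 = 4·3680696976171627769480177 + 141400596516308825117462 = 14864188501202819903038170, q_19 = 4·74999643111646602846276 + 2881246226775121500743 = 302879818673361532885847 → 14864188501202819903038170/302879818673361532885847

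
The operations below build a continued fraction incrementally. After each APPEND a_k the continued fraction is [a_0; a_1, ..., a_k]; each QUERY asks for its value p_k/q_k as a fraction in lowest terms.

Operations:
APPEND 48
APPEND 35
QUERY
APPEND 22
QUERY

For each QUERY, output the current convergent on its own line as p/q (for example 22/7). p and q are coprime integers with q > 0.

1681/35
37030/771

APPEND 48: p_0 = 48·1 + 0 = 48, q_0 = 48·0 + 1 = 1 → 48/1
APPEND 35: p_1 = 35·48 + 1 = 1681, q_1 = 35·1 + 0 = 35 → 1681/35
APPEND 22: p_2 = 22·1681 + 48 = 37030, q_2 = 22·35 + 1 = 771 → 37030/771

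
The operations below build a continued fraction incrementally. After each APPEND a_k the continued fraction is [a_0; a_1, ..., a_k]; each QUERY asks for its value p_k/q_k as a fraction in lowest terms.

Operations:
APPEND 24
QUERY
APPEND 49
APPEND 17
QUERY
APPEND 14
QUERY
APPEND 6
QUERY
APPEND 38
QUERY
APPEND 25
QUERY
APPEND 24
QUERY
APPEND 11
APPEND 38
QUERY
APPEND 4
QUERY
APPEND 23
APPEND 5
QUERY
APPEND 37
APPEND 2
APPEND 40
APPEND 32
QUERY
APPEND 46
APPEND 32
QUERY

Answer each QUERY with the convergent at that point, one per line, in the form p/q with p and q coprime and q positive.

24/1
20033/834
281639/11725
1709867/71184
65256585/2716717
1633124492/67989109
39260244393/1634455333
16512101131363/687420370669
66481900338267/2767728480448
7794460944895787/324493605585313
762090752567935789209/31726834970663961029
1123321181609374868287033/46765330281047908816325

APPEND 24: p_0 = 24·1 + 0 = 24, q_0 = 24·0 + 1 = 1 → 24/1
APPEND 49: p_1 = 49·24 + 1 = 1177, q_1 = 49·1 + 0 = 49 → 1177/49
APPEND 17: p_2 = 17·1177 + 24 = 20033, q_2 = 17·49 + 1 = 834 → 20033/834
APPEND 14: p_3 = 14·20033 + 1177 = 281639, q_3 = 14·834 + 49 = 11725 → 281639/11725
APPEND 6: p_4 = 6·281639 + 20033 = 1709867, q_4 = 6·11725 + 834 = 71184 → 1709867/71184
APPEND 38: p_5 = 38·1709867 + 281639 = 65256585, q_5 = 38·71184 + 11725 = 2716717 → 65256585/2716717
APPEND 25: p_6 = 25·65256585 + 1709867 = 1633124492, q_6 = 25·2716717 + 71184 = 67989109 → 1633124492/67989109
APPEND 24: p_7 = 24·1633124492 + 65256585 = 39260244393, q_7 = 24·67989109 + 2716717 = 1634455333 → 39260244393/1634455333
APPEND 11: p_8 = 11·39260244393 + 1633124492 = 433495812815, q_8 = 11·1634455333 + 67989109 = 18046997772 → 433495812815/18046997772
APPEND 38: p_9 = 38·433495812815 + 39260244393 = 16512101131363, q_9 = 38·18046997772 + 1634455333 = 687420370669 → 16512101131363/687420370669
APPEND 4: p_10 = 4·16512101131363 + 433495812815 = 66481900338267, q_10 = 4·687420370669 + 18046997772 = 2767728480448 → 66481900338267/2767728480448
APPEND 23: p_11 = 23·66481900338267 + 16512101131363 = 1545595808911504, q_11 = 23·2767728480448 + 687420370669 = 64345175420973 → 1545595808911504/64345175420973
APPEND 5: p_12 = 5·1545595808911504 + 66481900338267 = 7794460944895787, q_12 = 5·64345175420973 + 2767728480448 = 324493605585313 → 7794460944895787/324493605585313
APPEND 37: p_13 = 37·7794460944895787 + 1545595808911504 = 289940650770055623, q_13 = 37·324493605585313 + 64345175420973 = 12070608582077554 → 289940650770055623/12070608582077554
APPEND 2: p_14 = 2·289940650770055623 + 7794460944895787 = 587675762485007033, q_14 = 2·12070608582077554 + 324493605585313 = 24465710769740421 → 587675762485007033/24465710769740421
APPEND 40: p_15 = 40·587675762485007033 + 289940650770055623 = 23796971150170336943, q_15 = 40·24465710769740421 + 12070608582077554 = 990699039371694394 → 23796971150170336943/990699039371694394
APPEND 32: p_16 = 32·23796971150170336943 + 587675762485007033 = 762090752567935789209, q_16 = 32·990699039371694394 + 24465710769740421 = 31726834970663961029 → 762090752567935789209/31726834970663961029
APPEND 46: p_17 = 46·762090752567935789209 + 23796971150170336943 = 35079971589275216640557, q_17 = 46·31726834970663961029 + 990699039371694394 = 1460425107689913901728 → 35079971589275216640557/1460425107689913901728
APPEND 32: p_18 = 32·35079971589275216640557 + 762090752567935789209 = 1123321181609374868287033, q_18 = 32·1460425107689913901728 + 31726834970663961029 = 46765330281047908816325 → 1123321181609374868287033/46765330281047908816325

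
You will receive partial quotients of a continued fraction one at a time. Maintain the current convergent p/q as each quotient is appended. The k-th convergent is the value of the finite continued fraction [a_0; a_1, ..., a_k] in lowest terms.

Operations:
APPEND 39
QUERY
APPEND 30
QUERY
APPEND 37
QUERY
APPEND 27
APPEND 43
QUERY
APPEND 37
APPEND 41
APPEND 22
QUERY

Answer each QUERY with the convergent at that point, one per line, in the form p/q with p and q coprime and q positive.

APPEND 39: p_0 = 39·1 + 0 = 39, q_0 = 39·0 + 1 = 1 → 39/1
APPEND 30: p_1 = 30·39 + 1 = 1171, q_1 = 30·1 + 0 = 30 → 1171/30
APPEND 37: p_2 = 37·1171 + 39 = 43366, q_2 = 37·30 + 1 = 1111 → 43366/1111
APPEND 27: p_3 = 27·43366 + 1171 = 1172053, q_3 = 27·1111 + 30 = 30027 → 1172053/30027
APPEND 43: p_4 = 43·1172053 + 43366 = 50441645, q_4 = 43·30027 + 1111 = 1292272 → 50441645/1292272
APPEND 37: p_5 = 37·50441645 + 1172053 = 1867512918, q_5 = 37·1292272 + 30027 = 47844091 → 1867512918/47844091
APPEND 41: p_6 = 41·1867512918 + 50441645 = 76618471283, q_6 = 41·47844091 + 1292272 = 1962900003 → 76618471283/1962900003
APPEND 22: p_7 = 22·76618471283 + 1867512918 = 1687473881144, q_7 = 22·1962900003 + 47844091 = 43231644157 → 1687473881144/43231644157

39/1
1171/30
43366/1111
50441645/1292272
1687473881144/43231644157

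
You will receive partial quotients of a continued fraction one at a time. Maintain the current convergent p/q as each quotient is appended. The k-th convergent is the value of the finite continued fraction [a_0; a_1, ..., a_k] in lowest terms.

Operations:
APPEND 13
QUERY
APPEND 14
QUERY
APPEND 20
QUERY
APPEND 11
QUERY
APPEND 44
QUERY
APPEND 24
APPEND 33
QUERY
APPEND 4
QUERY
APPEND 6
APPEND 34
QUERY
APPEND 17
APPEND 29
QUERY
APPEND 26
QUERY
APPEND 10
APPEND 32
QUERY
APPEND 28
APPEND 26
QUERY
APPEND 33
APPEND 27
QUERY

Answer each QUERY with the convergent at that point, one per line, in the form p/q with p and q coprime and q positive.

13/1
183/14
3673/281
40586/3105
1789457/136901
1420378739/108664958
5724502510/437948561
1221815891676/93474063577
604614304908115/46255541740434
15740778565163281/1204235880688417
5072137577174472881/388039895036675745
3701696616159060794299/283195387454800857809
3305752183957024956617719/252903970162917504893156

APPEND 13: p_0 = 13·1 + 0 = 13, q_0 = 13·0 + 1 = 1 → 13/1
APPEND 14: p_1 = 14·13 + 1 = 183, q_1 = 14·1 + 0 = 14 → 183/14
APPEND 20: p_2 = 20·183 + 13 = 3673, q_2 = 20·14 + 1 = 281 → 3673/281
APPEND 11: p_3 = 11·3673 + 183 = 40586, q_3 = 11·281 + 14 = 3105 → 40586/3105
APPEND 44: p_4 = 44·40586 + 3673 = 1789457, q_4 = 44·3105 + 281 = 136901 → 1789457/136901
APPEND 24: p_5 = 24·1789457 + 40586 = 42987554, q_5 = 24·136901 + 3105 = 3288729 → 42987554/3288729
APPEND 33: p_6 = 33·42987554 + 1789457 = 1420378739, q_6 = 33·3288729 + 136901 = 108664958 → 1420378739/108664958
APPEND 4: p_7 = 4·1420378739 + 42987554 = 5724502510, q_7 = 4·108664958 + 3288729 = 437948561 → 5724502510/437948561
APPEND 6: p_8 = 6·5724502510 + 1420378739 = 35767393799, q_8 = 6·437948561 + 108664958 = 2736356324 → 35767393799/2736356324
APPEND 34: p_9 = 34·35767393799 + 5724502510 = 1221815891676, q_9 = 34·2736356324 + 437948561 = 93474063577 → 1221815891676/93474063577
APPEND 17: p_10 = 17·1221815891676 + 35767393799 = 20806637552291, q_10 = 17·93474063577 + 2736356324 = 1591795437133 → 20806637552291/1591795437133
APPEND 29: p_11 = 29·20806637552291 + 1221815891676 = 604614304908115, q_11 = 29·1591795437133 + 93474063577 = 46255541740434 → 604614304908115/46255541740434
APPEND 26: p_12 = 26·604614304908115 + 20806637552291 = 15740778565163281, q_12 = 26·46255541740434 + 1591795437133 = 1204235880688417 → 15740778565163281/1204235880688417
APPEND 10: p_13 = 10·15740778565163281 + 604614304908115 = 158012399956540925, q_13 = 10·1204235880688417 + 46255541740434 = 12088614348624604 → 158012399956540925/12088614348624604
APPEND 32: p_14 = 32·158012399956540925 + 15740778565163281 = 5072137577174472881, q_14 = 32·12088614348624604 + 1204235880688417 = 388039895036675745 → 5072137577174472881/388039895036675745
APPEND 28: p_15 = 28·5072137577174472881 + 158012399956540925 = 142177864560841781593, q_15 = 28·388039895036675745 + 12088614348624604 = 10877205675375545464 → 142177864560841781593/10877205675375545464
APPEND 26: p_16 = 26·142177864560841781593 + 5072137577174472881 = 3701696616159060794299, q_16 = 26·10877205675375545464 + 388039895036675745 = 283195387454800857809 → 3701696616159060794299/283195387454800857809
APPEND 33: p_17 = 33·3701696616159060794299 + 142177864560841781593 = 122298166197809847993460, q_17 = 33·283195387454800857809 + 10877205675375545464 = 9356324991683803853161 → 122298166197809847993460/9356324991683803853161
APPEND 27: p_18 = 27·122298166197809847993460 + 3701696616159060794299 = 3305752183957024956617719, q_18 = 27·9356324991683803853161 + 283195387454800857809 = 252903970162917504893156 → 3305752183957024956617719/252903970162917504893156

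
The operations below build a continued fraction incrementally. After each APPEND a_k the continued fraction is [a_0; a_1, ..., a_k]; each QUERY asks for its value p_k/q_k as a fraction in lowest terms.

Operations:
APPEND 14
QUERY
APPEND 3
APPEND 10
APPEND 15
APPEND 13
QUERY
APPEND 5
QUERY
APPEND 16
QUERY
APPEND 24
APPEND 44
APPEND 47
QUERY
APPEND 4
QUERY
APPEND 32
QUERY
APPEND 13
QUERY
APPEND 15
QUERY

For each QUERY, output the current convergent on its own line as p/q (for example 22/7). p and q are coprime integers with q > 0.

14/1
87583/6115
444618/31043
7201471/502803
358854627755/25055045476
1443050029059/100753010567
46536455557643/3249151383620
606416972278418/42339720997627
9142791039733913/638344966348025

APPEND 14: p_0 = 14·1 + 0 = 14, q_0 = 14·0 + 1 = 1 → 14/1
APPEND 3: p_1 = 3·14 + 1 = 43, q_1 = 3·1 + 0 = 3 → 43/3
APPEND 10: p_2 = 10·43 + 14 = 444, q_2 = 10·3 + 1 = 31 → 444/31
APPEND 15: p_3 = 15·444 + 43 = 6703, q_3 = 15·31 + 3 = 468 → 6703/468
APPEND 13: p_4 = 13·6703 + 444 = 87583, q_4 = 13·468 + 31 = 6115 → 87583/6115
APPEND 5: p_5 = 5·87583 + 6703 = 444618, q_5 = 5·6115 + 468 = 31043 → 444618/31043
APPEND 16: p_6 = 16·444618 + 87583 = 7201471, q_6 = 16·31043 + 6115 = 502803 → 7201471/502803
APPEND 24: p_7 = 24·7201471 + 444618 = 173279922, q_7 = 24·502803 + 31043 = 12098315 → 173279922/12098315
APPEND 44: p_8 = 44·173279922 + 7201471 = 7631518039, q_8 = 44·12098315 + 502803 = 532828663 → 7631518039/532828663
APPEND 47: p_9 = 47·7631518039 + 173279922 = 358854627755, q_9 = 47·532828663 + 12098315 = 25055045476 → 358854627755/25055045476
APPEND 4: p_10 = 4·358854627755 + 7631518039 = 1443050029059, q_10 = 4·25055045476 + 532828663 = 100753010567 → 1443050029059/100753010567
APPEND 32: p_11 = 32·1443050029059 + 358854627755 = 46536455557643, q_11 = 32·100753010567 + 25055045476 = 3249151383620 → 46536455557643/3249151383620
APPEND 13: p_12 = 13·46536455557643 + 1443050029059 = 606416972278418, q_12 = 13·3249151383620 + 100753010567 = 42339720997627 → 606416972278418/42339720997627
APPEND 15: p_13 = 15·606416972278418 + 46536455557643 = 9142791039733913, q_13 = 15·42339720997627 + 3249151383620 = 638344966348025 → 9142791039733913/638344966348025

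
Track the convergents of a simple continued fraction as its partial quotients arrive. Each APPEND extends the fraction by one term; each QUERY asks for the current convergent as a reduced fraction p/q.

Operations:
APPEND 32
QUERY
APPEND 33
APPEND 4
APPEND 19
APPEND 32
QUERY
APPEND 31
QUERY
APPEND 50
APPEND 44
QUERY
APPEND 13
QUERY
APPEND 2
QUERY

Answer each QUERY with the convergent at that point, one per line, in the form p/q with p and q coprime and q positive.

32/1
2628164/82053
81555081/2546203
179618372497/5607803135
2339119224675/73028832958
4857856821847/151665469051

APPEND 32: p_0 = 32·1 + 0 = 32, q_0 = 32·0 + 1 = 1 → 32/1
APPEND 33: p_1 = 33·32 + 1 = 1057, q_1 = 33·1 + 0 = 33 → 1057/33
APPEND 4: p_2 = 4·1057 + 32 = 4260, q_2 = 4·33 + 1 = 133 → 4260/133
APPEND 19: p_3 = 19·4260 + 1057 = 81997, q_3 = 19·133 + 33 = 2560 → 81997/2560
APPEND 32: p_4 = 32·81997 + 4260 = 2628164, q_4 = 32·2560 + 133 = 82053 → 2628164/82053
APPEND 31: p_5 = 31·2628164 + 81997 = 81555081, q_5 = 31·82053 + 2560 = 2546203 → 81555081/2546203
APPEND 50: p_6 = 50·81555081 + 2628164 = 4080382214, q_6 = 50·2546203 + 82053 = 127392203 → 4080382214/127392203
APPEND 44: p_7 = 44·4080382214 + 81555081 = 179618372497, q_7 = 44·127392203 + 2546203 = 5607803135 → 179618372497/5607803135
APPEND 13: p_8 = 13·179618372497 + 4080382214 = 2339119224675, q_8 = 13·5607803135 + 127392203 = 73028832958 → 2339119224675/73028832958
APPEND 2: p_9 = 2·2339119224675 + 179618372497 = 4857856821847, q_9 = 2·73028832958 + 5607803135 = 151665469051 → 4857856821847/151665469051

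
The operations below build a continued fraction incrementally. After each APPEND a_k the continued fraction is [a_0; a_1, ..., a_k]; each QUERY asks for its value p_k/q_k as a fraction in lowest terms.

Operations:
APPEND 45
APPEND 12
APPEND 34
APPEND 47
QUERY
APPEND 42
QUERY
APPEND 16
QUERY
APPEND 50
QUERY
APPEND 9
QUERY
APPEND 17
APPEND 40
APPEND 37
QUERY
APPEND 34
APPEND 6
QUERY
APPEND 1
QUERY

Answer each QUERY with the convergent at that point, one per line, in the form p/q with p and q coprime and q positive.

APPEND 45: p_0 = 45·1 + 0 = 45, q_0 = 45·0 + 1 = 1 → 45/1
APPEND 12: p_1 = 12·45 + 1 = 541, q_1 = 12·1 + 0 = 12 → 541/12
APPEND 34: p_2 = 34·541 + 45 = 18439, q_2 = 34·12 + 1 = 409 → 18439/409
APPEND 47: p_3 = 47·18439 + 541 = 867174, q_3 = 47·409 + 12 = 19235 → 867174/19235
APPEND 42: p_4 = 42·867174 + 18439 = 36439747, q_4 = 42·19235 + 409 = 808279 → 36439747/808279
APPEND 16: p_5 = 16·36439747 + 867174 = 583903126, q_5 = 16·808279 + 19235 = 12951699 → 583903126/12951699
APPEND 50: p_6 = 50·583903126 + 36439747 = 29231596047, q_6 = 50·12951699 + 808279 = 648393229 → 29231596047/648393229
APPEND 9: p_7 = 9·29231596047 + 583903126 = 263668267549, q_7 = 9·648393229 + 12951699 = 5848490760 → 263668267549/5848490760
APPEND 17: p_8 = 17·263668267549 + 29231596047 = 4511592144380, q_8 = 17·5848490760 + 648393229 = 100072736149 → 4511592144380/100072736149
APPEND 40: p_9 = 40·4511592144380 + 263668267549 = 180727354042749, q_9 = 40·100072736149 + 5848490760 = 4008757936720 → 180727354042749/4008757936720
APPEND 37: p_10 = 37·180727354042749 + 4511592144380 = 6691423691726093, q_10 = 37·4008757936720 + 100072736149 = 148424116394789 → 6691423691726093/148424116394789
APPEND 34: p_11 = 34·6691423691726093 + 180727354042749 = 227689132872729911, q_11 = 34·148424116394789 + 4008757936720 = 5050428715359546 → 227689132872729911/5050428715359546
APPEND 6: p_12 = 6·227689132872729911 + 6691423691726093 = 1372826220928105559, q_12 = 6·5050428715359546 + 148424116394789 = 30450996408552065 → 1372826220928105559/30450996408552065
APPEND 1: p_13 = 1·1372826220928105559 + 227689132872729911 = 1600515353800835470, q_13 = 1·30450996408552065 + 5050428715359546 = 35501425123911611 → 1600515353800835470/35501425123911611

867174/19235
36439747/808279
583903126/12951699
29231596047/648393229
263668267549/5848490760
6691423691726093/148424116394789
1372826220928105559/30450996408552065
1600515353800835470/35501425123911611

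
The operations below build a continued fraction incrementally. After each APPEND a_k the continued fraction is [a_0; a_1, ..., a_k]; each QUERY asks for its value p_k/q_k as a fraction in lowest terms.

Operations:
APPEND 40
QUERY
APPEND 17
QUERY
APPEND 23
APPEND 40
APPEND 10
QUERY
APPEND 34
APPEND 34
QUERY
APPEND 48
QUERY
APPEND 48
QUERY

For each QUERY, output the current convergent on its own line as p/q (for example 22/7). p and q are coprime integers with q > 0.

APPEND 40: p_0 = 40·1 + 0 = 40, q_0 = 40·0 + 1 = 1 → 40/1
APPEND 17: p_1 = 17·40 + 1 = 681, q_1 = 17·1 + 0 = 17 → 681/17
APPEND 23: p_2 = 23·681 + 40 = 15703, q_2 = 23·17 + 1 = 392 → 15703/392
APPEND 40: p_3 = 40·15703 + 681 = 628801, q_3 = 40·392 + 17 = 15697 → 628801/15697
APPEND 10: p_4 = 10·628801 + 15703 = 6303713, q_4 = 10·15697 + 392 = 157362 → 6303713/157362
APPEND 34: p_5 = 34·6303713 + 628801 = 214955043, q_5 = 34·157362 + 15697 = 5366005 → 214955043/5366005
APPEND 34: p_6 = 34·214955043 + 6303713 = 7314775175, q_6 = 34·5366005 + 157362 = 182601532 → 7314775175/182601532
APPEND 48: p_7 = 48·7314775175 + 214955043 = 351324163443, q_7 = 48·182601532 + 5366005 = 8770239541 → 351324163443/8770239541
APPEND 48: p_8 = 48·351324163443 + 7314775175 = 16870874620439, q_8 = 48·8770239541 + 182601532 = 421154099500 → 16870874620439/421154099500

40/1
681/17
6303713/157362
7314775175/182601532
351324163443/8770239541
16870874620439/421154099500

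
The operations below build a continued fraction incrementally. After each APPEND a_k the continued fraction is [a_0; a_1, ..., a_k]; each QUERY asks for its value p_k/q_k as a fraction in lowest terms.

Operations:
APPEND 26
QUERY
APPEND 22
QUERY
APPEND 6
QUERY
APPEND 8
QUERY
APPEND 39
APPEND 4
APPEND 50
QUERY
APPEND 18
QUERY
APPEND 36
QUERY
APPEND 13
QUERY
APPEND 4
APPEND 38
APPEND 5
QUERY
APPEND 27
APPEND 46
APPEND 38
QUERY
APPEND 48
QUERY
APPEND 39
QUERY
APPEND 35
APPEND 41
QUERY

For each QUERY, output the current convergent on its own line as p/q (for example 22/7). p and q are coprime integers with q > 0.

26/1
573/22
3464/133
28285/1086
223836629/8594187
4033513923/154866400
145430337857/5583784587
1894627906064/72744066031
1484746054293903/57006689633956
70687245606877809825/2714030362119313217
3394846917079055645497/130344838430134225978
132469717011690047984208/5086162729137354126359
190365702352387150186788065/7309073817416876028716622

APPEND 26: p_0 = 26·1 + 0 = 26, q_0 = 26·0 + 1 = 1 → 26/1
APPEND 22: p_1 = 22·26 + 1 = 573, q_1 = 22·1 + 0 = 22 → 573/22
APPEND 6: p_2 = 6·573 + 26 = 3464, q_2 = 6·22 + 1 = 133 → 3464/133
APPEND 8: p_3 = 8·3464 + 573 = 28285, q_3 = 8·133 + 22 = 1086 → 28285/1086
APPEND 39: p_4 = 39·28285 + 3464 = 1106579, q_4 = 39·1086 + 133 = 42487 → 1106579/42487
APPEND 4: p_5 = 4·1106579 + 28285 = 4454601, q_5 = 4·42487 + 1086 = 171034 → 4454601/171034
APPEND 50: p_6 = 50·4454601 + 1106579 = 223836629, q_6 = 50·171034 + 42487 = 8594187 → 223836629/8594187
APPEND 18: p_7 = 18·223836629 + 4454601 = 4033513923, q_7 = 18·8594187 + 171034 = 154866400 → 4033513923/154866400
APPEND 36: p_8 = 36·4033513923 + 223836629 = 145430337857, q_8 = 36·154866400 + 8594187 = 5583784587 → 145430337857/5583784587
APPEND 13: p_9 = 13·145430337857 + 4033513923 = 1894627906064, q_9 = 13·5583784587 + 154866400 = 72744066031 → 1894627906064/72744066031
APPEND 4: p_10 = 4·1894627906064 + 145430337857 = 7723941962113, q_10 = 4·72744066031 + 5583784587 = 296560048711 → 7723941962113/296560048711
APPEND 38: p_11 = 38·7723941962113 + 1894627906064 = 295404422466358, q_11 = 38·296560048711 + 72744066031 = 11342025917049 → 295404422466358/11342025917049
APPEND 5: p_12 = 5·295404422466358 + 7723941962113 = 1484746054293903, q_12 = 5·11342025917049 + 296560048711 = 57006689633956 → 1484746054293903/57006689633956
APPEND 27: p_13 = 27·1484746054293903 + 295404422466358 = 40383547888401739, q_13 = 27·57006689633956 + 11342025917049 = 1550522646033861 → 40383547888401739/1550522646033861
APPEND 46: p_14 = 46·40383547888401739 + 1484746054293903 = 1859127948920773897, q_14 = 46·1550522646033861 + 57006689633956 = 71381048407191562 → 1859127948920773897/71381048407191562
APPEND 38: p_15 = 38·1859127948920773897 + 40383547888401739 = 70687245606877809825, q_15 = 38·71381048407191562 + 1550522646033861 = 2714030362119313217 → 70687245606877809825/2714030362119313217
APPEND 48: p_16 = 48·70687245606877809825 + 1859127948920773897 = 3394846917079055645497, q_16 = 48·2714030362119313217 + 71381048407191562 = 130344838430134225978 → 3394846917079055645497/130344838430134225978
APPEND 39: p_17 = 39·3394846917079055645497 + 70687245606877809825 = 132469717011690047984208, q_17 = 39·130344838430134225978 + 2714030362119313217 = 5086162729137354126359 → 132469717011690047984208/5086162729137354126359
APPEND 35: p_18 = 35·132469717011690047984208 + 3394846917079055645497 = 4639834942326230735092777, q_18 = 35·5086162729137354126359 + 130344838430134225978 = 178146040358237528648543 → 4639834942326230735092777/178146040358237528648543
APPEND 41: p_19 = 41·4639834942326230735092777 + 132469717011690047984208 = 190365702352387150186788065, q_19 = 41·178146040358237528648543 + 5086162729137354126359 = 7309073817416876028716622 → 190365702352387150186788065/7309073817416876028716622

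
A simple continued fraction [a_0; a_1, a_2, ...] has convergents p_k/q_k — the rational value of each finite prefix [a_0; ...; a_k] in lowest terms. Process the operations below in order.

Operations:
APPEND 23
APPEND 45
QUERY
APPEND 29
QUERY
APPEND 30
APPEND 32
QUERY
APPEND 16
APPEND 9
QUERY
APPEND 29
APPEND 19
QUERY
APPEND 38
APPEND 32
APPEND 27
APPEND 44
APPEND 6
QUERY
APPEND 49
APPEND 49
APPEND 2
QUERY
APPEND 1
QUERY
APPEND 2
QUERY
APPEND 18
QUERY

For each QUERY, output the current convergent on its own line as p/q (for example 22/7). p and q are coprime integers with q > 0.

1036/45
30067/1306
28927539/1256506
4202620569/182546395
2328657683818/101148333139
20345621408086647033/883739034039130565
99071737704028880884287/4303312247043839465038
148107449755734166237591/6433243396985073534911
395286637215497213359469/17169799041013986534860
7263266919634684006708033/315489626135236831162391

APPEND 23: p_0 = 23·1 + 0 = 23, q_0 = 23·0 + 1 = 1 → 23/1
APPEND 45: p_1 = 45·23 + 1 = 1036, q_1 = 45·1 + 0 = 45 → 1036/45
APPEND 29: p_2 = 29·1036 + 23 = 30067, q_2 = 29·45 + 1 = 1306 → 30067/1306
APPEND 30: p_3 = 30·30067 + 1036 = 903046, q_3 = 30·1306 + 45 = 39225 → 903046/39225
APPEND 32: p_4 = 32·903046 + 30067 = 28927539, q_4 = 32·39225 + 1306 = 1256506 → 28927539/1256506
APPEND 16: p_5 = 16·28927539 + 903046 = 463743670, q_5 = 16·1256506 + 39225 = 20143321 → 463743670/20143321
APPEND 9: p_6 = 9·463743670 + 28927539 = 4202620569, q_6 = 9·20143321 + 1256506 = 182546395 → 4202620569/182546395
APPEND 29: p_7 = 29·4202620569 + 463743670 = 122339740171, q_7 = 29·182546395 + 20143321 = 5313988776 → 122339740171/5313988776
APPEND 19: p_8 = 19·122339740171 + 4202620569 = 2328657683818, q_8 = 19·5313988776 + 182546395 = 101148333139 → 2328657683818/101148333139
APPEND 38: p_9 = 38·2328657683818 + 122339740171 = 88611331725255, q_9 = 38·101148333139 + 5313988776 = 3848950648058 → 88611331725255/3848950648058
APPEND 32: p_10 = 32·88611331725255 + 2328657683818 = 2837891272891978, q_10 = 32·3848950648058 + 101148333139 = 123267569070995 → 2837891272891978/123267569070995
APPEND 27: p_11 = 27·2837891272891978 + 88611331725255 = 76711675699808661, q_11 = 27·123267569070995 + 3848950648058 = 3332073315564923 → 76711675699808661/3332073315564923
APPEND 44: p_12 = 44·76711675699808661 + 2837891272891978 = 3378151622064473062, q_12 = 44·3332073315564923 + 123267569070995 = 146734493453927607 → 3378151622064473062/146734493453927607
APPEND 6: p_13 = 6·3378151622064473062 + 76711675699808661 = 20345621408086647033, q_13 = 6·146734493453927607 + 3332073315564923 = 883739034039130565 → 20345621408086647033/883739034039130565
APPEND 49: p_14 = 49·20345621408086647033 + 3378151622064473062 = 1000313600618310177679, q_14 = 49·883739034039130565 + 146734493453927607 = 43449947161371325292 → 1000313600618310177679/43449947161371325292
APPEND 49: p_15 = 49·1000313600618310177679 + 20345621408086647033 = 49035712051705285353304, q_15 = 49·43449947161371325292 + 883739034039130565 = 2129931149941234069873 → 49035712051705285353304/2129931149941234069873
APPEND 2: p_16 = 2·49035712051705285353304 + 1000313600618310177679 = 99071737704028880884287, q_16 = 2·2129931149941234069873 + 43449947161371325292 = 4303312247043839465038 → 99071737704028880884287/4303312247043839465038
APPEND 1: p_17 = 1·99071737704028880884287 + 49035712051705285353304 = 148107449755734166237591, q_17 = 1·4303312247043839465038 + 2129931149941234069873 = 6433243396985073534911 → 148107449755734166237591/6433243396985073534911
APPEND 2: p_18 = 2·148107449755734166237591 + 99071737704028880884287 = 395286637215497213359469, q_18 = 2·6433243396985073534911 + 4303312247043839465038 = 17169799041013986534860 → 395286637215497213359469/17169799041013986534860
APPEND 18: p_19 = 18·395286637215497213359469 + 148107449755734166237591 = 7263266919634684006708033, q_19 = 18·17169799041013986534860 + 6433243396985073534911 = 315489626135236831162391 → 7263266919634684006708033/315489626135236831162391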